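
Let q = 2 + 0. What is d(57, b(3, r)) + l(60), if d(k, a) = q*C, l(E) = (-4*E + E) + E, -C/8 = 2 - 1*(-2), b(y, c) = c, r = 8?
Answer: -184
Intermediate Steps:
C = -32 (C = -8*(2 - 1*(-2)) = -8*(2 + 2) = -8*4 = -32)
q = 2
l(E) = -2*E (l(E) = -3*E + E = -2*E)
d(k, a) = -64 (d(k, a) = 2*(-32) = -64)
d(57, b(3, r)) + l(60) = -64 - 2*60 = -64 - 120 = -184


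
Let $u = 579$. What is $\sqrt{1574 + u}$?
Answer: $\sqrt{2153} \approx 46.4$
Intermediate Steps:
$\sqrt{1574 + u} = \sqrt{1574 + 579} = \sqrt{2153}$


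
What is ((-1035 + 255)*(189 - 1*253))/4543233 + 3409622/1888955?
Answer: 305588310226/168273778265 ≈ 1.8160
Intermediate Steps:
((-1035 + 255)*(189 - 1*253))/4543233 + 3409622/1888955 = -780*(189 - 253)*(1/4543233) + 3409622*(1/1888955) = -780*(-64)*(1/4543233) + 200566/111115 = 49920*(1/4543233) + 200566/111115 = 16640/1514411 + 200566/111115 = 305588310226/168273778265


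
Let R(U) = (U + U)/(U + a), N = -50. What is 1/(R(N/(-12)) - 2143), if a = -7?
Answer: -17/36481 ≈ -0.00046600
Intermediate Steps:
R(U) = 2*U/(-7 + U) (R(U) = (U + U)/(U - 7) = (2*U)/(-7 + U) = 2*U/(-7 + U))
1/(R(N/(-12)) - 2143) = 1/(2*(-50/(-12))/(-7 - 50/(-12)) - 2143) = 1/(2*(-50*(-1/12))/(-7 - 50*(-1/12)) - 2143) = 1/(2*(25/6)/(-7 + 25/6) - 2143) = 1/(2*(25/6)/(-17/6) - 2143) = 1/(2*(25/6)*(-6/17) - 2143) = 1/(-50/17 - 2143) = 1/(-36481/17) = -17/36481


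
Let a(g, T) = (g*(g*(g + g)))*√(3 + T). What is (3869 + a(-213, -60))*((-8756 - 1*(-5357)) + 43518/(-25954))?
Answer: -170741221758/12977 + 852920319646908*I*√57/12977 ≈ -1.3157e+7 + 4.9622e+11*I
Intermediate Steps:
a(g, T) = 2*g³*√(3 + T) (a(g, T) = (g*(g*(2*g)))*√(3 + T) = (g*(2*g²))*√(3 + T) = (2*g³)*√(3 + T) = 2*g³*√(3 + T))
(3869 + a(-213, -60))*((-8756 - 1*(-5357)) + 43518/(-25954)) = (3869 + 2*(-213)³*√(3 - 60))*((-8756 - 1*(-5357)) + 43518/(-25954)) = (3869 + 2*(-9663597)*√(-57))*((-8756 + 5357) + 43518*(-1/25954)) = (3869 + 2*(-9663597)*(I*√57))*(-3399 - 21759/12977) = (3869 - 19327194*I*√57)*(-44130582/12977) = -170741221758/12977 + 852920319646908*I*√57/12977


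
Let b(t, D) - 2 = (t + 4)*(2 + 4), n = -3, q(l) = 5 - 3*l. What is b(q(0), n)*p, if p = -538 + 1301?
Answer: 42728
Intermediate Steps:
b(t, D) = 26 + 6*t (b(t, D) = 2 + (t + 4)*(2 + 4) = 2 + (4 + t)*6 = 2 + (24 + 6*t) = 26 + 6*t)
p = 763
b(q(0), n)*p = (26 + 6*(5 - 3*0))*763 = (26 + 6*(5 + 0))*763 = (26 + 6*5)*763 = (26 + 30)*763 = 56*763 = 42728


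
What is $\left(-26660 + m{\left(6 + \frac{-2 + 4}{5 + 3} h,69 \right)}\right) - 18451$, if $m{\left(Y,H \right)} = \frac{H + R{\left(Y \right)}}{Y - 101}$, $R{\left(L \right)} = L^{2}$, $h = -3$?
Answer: $- \frac{69111597}{1532} \approx -45112.0$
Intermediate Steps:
$m{\left(Y,H \right)} = \frac{H + Y^{2}}{-101 + Y}$ ($m{\left(Y,H \right)} = \frac{H + Y^{2}}{Y - 101} = \frac{H + Y^{2}}{-101 + Y}$)
$\left(-26660 + m{\left(6 + \frac{-2 + 4}{5 + 3} h,69 \right)}\right) - 18451 = \left(-26660 + \frac{69 + \left(6 + \frac{-2 + 4}{5 + 3} \left(-3\right)\right)^{2}}{-101 + \left(6 + \frac{-2 + 4}{5 + 3} \left(-3\right)\right)}\right) - 18451 = \left(-26660 + \frac{69 + \left(6 + \frac{2}{8} \left(-3\right)\right)^{2}}{-101 + \left(6 + \frac{2}{8} \left(-3\right)\right)}\right) - 18451 = \left(-26660 + \frac{69 + \left(6 + 2 \cdot \frac{1}{8} \left(-3\right)\right)^{2}}{-101 + \left(6 + 2 \cdot \frac{1}{8} \left(-3\right)\right)}\right) - 18451 = \left(-26660 + \frac{69 + \left(6 + \frac{1}{4} \left(-3\right)\right)^{2}}{-101 + \left(6 + \frac{1}{4} \left(-3\right)\right)}\right) - 18451 = \left(-26660 + \frac{69 + \left(6 - \frac{3}{4}\right)^{2}}{-101 + \left(6 - \frac{3}{4}\right)}\right) - 18451 = \left(-26660 + \frac{69 + \left(\frac{21}{4}\right)^{2}}{-101 + \frac{21}{4}}\right) - 18451 = \left(-26660 + \frac{69 + \frac{441}{16}}{- \frac{383}{4}}\right) - 18451 = \left(-26660 - \frac{1545}{1532}\right) - 18451 = - \frac{40844665}{1532} - 18451 = - \frac{69111597}{1532}$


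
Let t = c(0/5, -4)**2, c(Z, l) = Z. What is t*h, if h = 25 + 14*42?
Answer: 0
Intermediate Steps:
t = 0 (t = (0/5)**2 = (0*(1/5))**2 = 0**2 = 0)
h = 613 (h = 25 + 588 = 613)
t*h = 0*613 = 0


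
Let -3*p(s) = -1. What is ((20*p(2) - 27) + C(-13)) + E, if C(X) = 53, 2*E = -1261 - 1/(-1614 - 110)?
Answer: -6183985/10344 ≈ -597.83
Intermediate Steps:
p(s) = 1/3 (p(s) = -1/3*(-1) = 1/3)
E = -2173963/3448 (E = (-1261 - 1/(-1614 - 110))/2 = (-1261 - 1/(-1724))/2 = (-1261 - 1*(-1/1724))/2 = (-1261 + 1/1724)/2 = (1/2)*(-2173963/1724) = -2173963/3448 ≈ -630.50)
((20*p(2) - 27) + C(-13)) + E = ((20*(1/3) - 27) + 53) - 2173963/3448 = ((20/3 - 27) + 53) - 2173963/3448 = (-61/3 + 53) - 2173963/3448 = 98/3 - 2173963/3448 = -6183985/10344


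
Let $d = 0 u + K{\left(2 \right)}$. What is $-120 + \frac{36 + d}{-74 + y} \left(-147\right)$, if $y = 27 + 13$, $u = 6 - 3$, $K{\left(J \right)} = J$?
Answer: $\frac{753}{17} \approx 44.294$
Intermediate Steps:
$u = 3$ ($u = 6 - 3 = 3$)
$d = 2$ ($d = 0 \cdot 3 + 2 = 0 + 2 = 2$)
$y = 40$
$-120 + \frac{36 + d}{-74 + y} \left(-147\right) = -120 + \frac{36 + 2}{-74 + 40} \left(-147\right) = -120 + \frac{38}{-34} \left(-147\right) = -120 + 38 \left(- \frac{1}{34}\right) \left(-147\right) = -120 - - \frac{2793}{17} = -120 + \frac{2793}{17} = \frac{753}{17}$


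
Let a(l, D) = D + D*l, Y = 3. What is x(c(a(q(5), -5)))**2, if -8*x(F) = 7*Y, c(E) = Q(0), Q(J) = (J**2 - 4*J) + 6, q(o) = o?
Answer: 441/64 ≈ 6.8906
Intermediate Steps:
Q(J) = 6 + J**2 - 4*J
c(E) = 6 (c(E) = 6 + 0**2 - 4*0 = 6 + 0 + 0 = 6)
x(F) = -21/8 (x(F) = -7*3/8 = -1/8*21 = -21/8)
x(c(a(q(5), -5)))**2 = (-21/8)**2 = 441/64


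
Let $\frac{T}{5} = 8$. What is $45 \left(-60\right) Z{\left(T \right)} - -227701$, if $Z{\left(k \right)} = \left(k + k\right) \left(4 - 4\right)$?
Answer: $227701$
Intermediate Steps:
$T = 40$ ($T = 5 \cdot 8 = 40$)
$Z{\left(k \right)} = 0$ ($Z{\left(k \right)} = 2 k 0 = 0$)
$45 \left(-60\right) Z{\left(T \right)} - -227701 = 45 \left(-60\right) 0 - -227701 = \left(-2700\right) 0 + 227701 = 0 + 227701 = 227701$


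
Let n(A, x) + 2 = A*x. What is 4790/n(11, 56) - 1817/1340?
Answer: 2651481/411380 ≈ 6.4453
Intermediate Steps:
n(A, x) = -2 + A*x
4790/n(11, 56) - 1817/1340 = 4790/(-2 + 11*56) - 1817/1340 = 4790/(-2 + 616) - 1817*1/1340 = 4790/614 - 1817/1340 = 4790*(1/614) - 1817/1340 = 2395/307 - 1817/1340 = 2651481/411380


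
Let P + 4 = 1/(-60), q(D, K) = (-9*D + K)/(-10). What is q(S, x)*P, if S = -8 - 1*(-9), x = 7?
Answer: -241/300 ≈ -0.80333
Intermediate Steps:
S = 1 (S = -8 + 9 = 1)
q(D, K) = -K/10 + 9*D/10 (q(D, K) = (K - 9*D)*(-1/10) = -K/10 + 9*D/10)
P = -241/60 (P = -4 + 1/(-60) = -4 - 1/60 = -241/60 ≈ -4.0167)
q(S, x)*P = (-1/10*7 + (9/10)*1)*(-241/60) = (-7/10 + 9/10)*(-241/60) = (1/5)*(-241/60) = -241/300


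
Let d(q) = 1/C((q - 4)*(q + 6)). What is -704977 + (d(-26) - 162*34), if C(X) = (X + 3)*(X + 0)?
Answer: -257053472999/361800 ≈ -7.1049e+5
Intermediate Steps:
C(X) = X*(3 + X) (C(X) = (3 + X)*X = X*(3 + X))
d(q) = 1/((-4 + q)*(3 + (-4 + q)*(6 + q))*(6 + q)) (d(q) = 1/(((q - 4)*(q + 6))*(3 + (q - 4)*(q + 6))) = 1/(((-4 + q)*(6 + q))*(3 + (-4 + q)*(6 + q))) = 1/((-4 + q)*(3 + (-4 + q)*(6 + q))*(6 + q)))
-704977 + (d(-26) - 162*34) = -704977 + (1/((-24 + (-26)² + 2*(-26))*(-21 + (-26)² + 2*(-26))) - 162*34) = -704977 + (1/((-24 + 676 - 52)*(-21 + 676 - 52)) - 5508) = -704977 + (1/(600*603) - 5508) = -704977 + ((1/600)*(1/603) - 5508) = -704977 + (1/361800 - 5508) = -704977 - 1992794399/361800 = -257053472999/361800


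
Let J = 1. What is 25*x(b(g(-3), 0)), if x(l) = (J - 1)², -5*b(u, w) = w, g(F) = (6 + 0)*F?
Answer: 0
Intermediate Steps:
g(F) = 6*F
b(u, w) = -w/5
x(l) = 0 (x(l) = (1 - 1)² = 0² = 0)
25*x(b(g(-3), 0)) = 25*0 = 0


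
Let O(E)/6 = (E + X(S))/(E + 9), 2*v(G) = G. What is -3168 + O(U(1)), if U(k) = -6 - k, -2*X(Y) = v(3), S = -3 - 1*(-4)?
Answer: -12765/4 ≈ -3191.3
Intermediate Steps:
v(G) = G/2
S = 1 (S = -3 + 4 = 1)
X(Y) = -3/4
O(E) = 6*(-3/4 + E)/(9 + E) (O(E) = 6*((E - 3/4)/(E + 9)) = 6*((-3/4 + E)/(9 + E)) = 6*(-3/4 + E)/(9 + E))
-3168 + O(U(1)) = -3168 + 3*(-3 + 4*(-6 - 1*1))/(2*(9 + (-6 - 1*1))) = -3168 + 3*(-3 + 4*(-6 - 1))/(2*(9 + (-6 - 1))) = -3168 + 3*(-3 + 4*(-7))/(2*(9 - 7)) = -3168 + (3/2)*(-3 - 28)/2 = -3168 + (3/2)*(1/2)*(-31) = -3168 - 93/4 = -12765/4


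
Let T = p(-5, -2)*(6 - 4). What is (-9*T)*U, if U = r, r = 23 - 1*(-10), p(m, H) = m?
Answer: 2970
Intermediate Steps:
r = 33 (r = 23 + 10 = 33)
U = 33
T = -10 (T = -5*(6 - 4) = -5*2 = -10)
(-9*T)*U = -9*(-10)*33 = 90*33 = 2970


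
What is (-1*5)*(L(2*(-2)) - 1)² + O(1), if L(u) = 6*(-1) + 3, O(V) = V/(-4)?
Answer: -321/4 ≈ -80.250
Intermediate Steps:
O(V) = -V/4 (O(V) = V*(-¼) = -V/4)
L(u) = -3 (L(u) = -6 + 3 = -3)
(-1*5)*(L(2*(-2)) - 1)² + O(1) = (-1*5)*(-3 - 1)² - ¼*1 = -5*(-4)² - ¼ = -5*16 - ¼ = -80 - ¼ = -321/4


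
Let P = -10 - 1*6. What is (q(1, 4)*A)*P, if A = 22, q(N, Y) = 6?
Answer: -2112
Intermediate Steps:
P = -16 (P = -10 - 6 = -16)
(q(1, 4)*A)*P = (6*22)*(-16) = 132*(-16) = -2112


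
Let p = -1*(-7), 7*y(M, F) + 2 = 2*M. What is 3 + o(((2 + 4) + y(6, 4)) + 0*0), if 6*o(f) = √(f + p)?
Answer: 3 + √707/42 ≈ 3.6331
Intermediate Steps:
y(M, F) = -2/7 + 2*M/7 (y(M, F) = -2/7 + (2*M)/7 = -2/7 + 2*M/7)
p = 7
o(f) = √(7 + f)/6 (o(f) = √(f + 7)/6 = √(7 + f)/6)
3 + o(((2 + 4) + y(6, 4)) + 0*0) = 3 + √(7 + (((2 + 4) + (-2/7 + (2/7)*6)) + 0*0))/6 = 3 + √(7 + ((6 + (-2/7 + 12/7)) + 0))/6 = 3 + √(7 + ((6 + 10/7) + 0))/6 = 3 + √(7 + (52/7 + 0))/6 = 3 + √(7 + 52/7)/6 = 3 + √(101/7)/6 = 3 + (√707/7)/6 = 3 + √707/42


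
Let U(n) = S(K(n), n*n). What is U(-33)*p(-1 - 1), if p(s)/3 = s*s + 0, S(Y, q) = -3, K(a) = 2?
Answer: -36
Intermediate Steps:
U(n) = -3
p(s) = 3*s**2 (p(s) = 3*(s*s + 0) = 3*(s**2 + 0) = 3*s**2)
U(-33)*p(-1 - 1) = -9*(-1 - 1)**2 = -9*(-2)**2 = -9*4 = -3*12 = -36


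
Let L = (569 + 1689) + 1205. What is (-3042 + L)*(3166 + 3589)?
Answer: 2843855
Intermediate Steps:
L = 3463 (L = 2258 + 1205 = 3463)
(-3042 + L)*(3166 + 3589) = (-3042 + 3463)*(3166 + 3589) = 421*6755 = 2843855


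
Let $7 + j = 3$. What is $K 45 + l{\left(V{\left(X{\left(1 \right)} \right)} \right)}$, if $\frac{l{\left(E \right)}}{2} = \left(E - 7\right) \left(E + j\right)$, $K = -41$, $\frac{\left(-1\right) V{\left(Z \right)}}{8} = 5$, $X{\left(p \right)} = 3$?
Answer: $2291$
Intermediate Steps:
$j = -4$ ($j = -7 + 3 = -4$)
$V{\left(Z \right)} = -40$ ($V{\left(Z \right)} = \left(-8\right) 5 = -40$)
$l{\left(E \right)} = 2 \left(-7 + E\right) \left(-4 + E\right)$ ($l{\left(E \right)} = 2 \left(E - 7\right) \left(E - 4\right) = 2 \left(-7 + E\right) \left(-4 + E\right)$)
$K 45 + l{\left(V{\left(X{\left(1 \right)} \right)} \right)} = \left(-41\right) 45 + \left(56 - -880 + 2 \left(-40\right)^{2}\right) = -1845 + \left(56 + 880 + 2 \cdot 1600\right) = -1845 + \left(56 + 880 + 3200\right) = -1845 + 4136 = 2291$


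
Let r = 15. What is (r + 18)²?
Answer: 1089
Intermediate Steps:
(r + 18)² = (15 + 18)² = 33² = 1089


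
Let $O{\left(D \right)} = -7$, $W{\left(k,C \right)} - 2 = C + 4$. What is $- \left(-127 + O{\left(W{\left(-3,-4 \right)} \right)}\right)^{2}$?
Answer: $-17956$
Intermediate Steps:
$W{\left(k,C \right)} = 6 + C$ ($W{\left(k,C \right)} = 2 + \left(C + 4\right) = 2 + \left(4 + C\right) = 6 + C$)
$- \left(-127 + O{\left(W{\left(-3,-4 \right)} \right)}\right)^{2} = - \left(-127 - 7\right)^{2} = - \left(-134\right)^{2} = \left(-1\right) 17956 = -17956$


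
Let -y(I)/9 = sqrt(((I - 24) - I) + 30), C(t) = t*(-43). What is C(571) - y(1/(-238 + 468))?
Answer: -24553 + 9*sqrt(6) ≈ -24531.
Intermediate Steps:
C(t) = -43*t
y(I) = -9*sqrt(6) (y(I) = -9*sqrt(((I - 24) - I) + 30) = -9*sqrt(((-24 + I) - I) + 30) = -9*sqrt(-24 + 30) = -9*sqrt(6))
C(571) - y(1/(-238 + 468)) = -43*571 - (-9)*sqrt(6) = -24553 + 9*sqrt(6)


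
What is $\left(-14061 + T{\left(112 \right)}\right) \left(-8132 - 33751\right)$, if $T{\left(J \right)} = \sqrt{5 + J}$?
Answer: $588916863 - 125649 \sqrt{13} \approx 5.8846 \cdot 10^{8}$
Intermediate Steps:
$\left(-14061 + T{\left(112 \right)}\right) \left(-8132 - 33751\right) = \left(-14061 + \sqrt{5 + 112}\right) \left(-8132 - 33751\right) = \left(-14061 + \sqrt{117}\right) \left(-8132 - 33751\right) = \left(-14061 + 3 \sqrt{13}\right) \left(-41883\right) = 588916863 - 125649 \sqrt{13}$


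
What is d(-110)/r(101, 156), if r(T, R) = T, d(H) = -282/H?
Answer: 141/5555 ≈ 0.025383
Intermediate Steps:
d(-110)/r(101, 156) = -282/(-110)/101 = -282*(-1/110)*(1/101) = (141/55)*(1/101) = 141/5555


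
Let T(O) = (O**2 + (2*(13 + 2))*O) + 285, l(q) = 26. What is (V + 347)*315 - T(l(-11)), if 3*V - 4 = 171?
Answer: 125939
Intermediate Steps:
V = 175/3 (V = 4/3 + (1/3)*171 = 4/3 + 57 = 175/3 ≈ 58.333)
T(O) = 285 + O**2 + 30*O (T(O) = (O**2 + (2*15)*O) + 285 = (O**2 + 30*O) + 285 = 285 + O**2 + 30*O)
(V + 347)*315 - T(l(-11)) = (175/3 + 347)*315 - (285 + 26**2 + 30*26) = (1216/3)*315 - (285 + 676 + 780) = 127680 - 1*1741 = 127680 - 1741 = 125939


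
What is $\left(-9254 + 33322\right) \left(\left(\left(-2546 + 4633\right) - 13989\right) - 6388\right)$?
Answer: $-440203720$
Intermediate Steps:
$\left(-9254 + 33322\right) \left(\left(\left(-2546 + 4633\right) - 13989\right) - 6388\right) = 24068 \left(\left(2087 - 13989\right) - 6388\right) = 24068 \left(-11902 - 6388\right) = 24068 \left(-18290\right) = -440203720$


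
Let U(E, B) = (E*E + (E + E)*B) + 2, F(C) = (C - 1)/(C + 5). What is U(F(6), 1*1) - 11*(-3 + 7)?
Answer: -4947/121 ≈ -40.884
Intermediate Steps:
F(C) = (-1 + C)/(5 + C)
U(E, B) = 2 + E² + 2*B*E (U(E, B) = (E² + (2*E)*B) + 2 = (E² + 2*B*E) + 2 = 2 + E² + 2*B*E)
U(F(6), 1*1) - 11*(-3 + 7) = (2 + ((-1 + 6)/(5 + 6))² + 2*(1*1)*((-1 + 6)/(5 + 6))) - 11*(-3 + 7) = (2 + (5/11)² + 2*1*(5/11)) - 11*4 = (2 + ((1/11)*5)² + 2*1*((1/11)*5)) - 44 = (2 + (5/11)² + 2*1*(5/11)) - 44 = (2 + 25/121 + 10/11) - 44 = 377/121 - 44 = -4947/121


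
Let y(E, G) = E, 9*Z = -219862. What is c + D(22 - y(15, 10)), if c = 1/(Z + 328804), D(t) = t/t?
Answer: 2739383/2739374 ≈ 1.0000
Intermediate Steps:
Z = -219862/9 (Z = (⅑)*(-219862) = -219862/9 ≈ -24429.)
D(t) = 1
c = 9/2739374 (c = 1/(-219862/9 + 328804) = 1/(2739374/9) = 9/2739374 ≈ 3.2854e-6)
c + D(22 - y(15, 10)) = 9/2739374 + 1 = 2739383/2739374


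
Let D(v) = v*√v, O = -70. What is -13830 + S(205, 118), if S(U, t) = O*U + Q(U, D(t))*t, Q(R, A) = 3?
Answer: -27826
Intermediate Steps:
D(v) = v^(3/2)
S(U, t) = -70*U + 3*t
-13830 + S(205, 118) = -13830 + (-70*205 + 3*118) = -13830 + (-14350 + 354) = -13830 - 13996 = -27826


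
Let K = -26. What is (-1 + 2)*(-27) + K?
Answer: -53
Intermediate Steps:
(-1 + 2)*(-27) + K = (-1 + 2)*(-27) - 26 = 1*(-27) - 26 = -27 - 26 = -53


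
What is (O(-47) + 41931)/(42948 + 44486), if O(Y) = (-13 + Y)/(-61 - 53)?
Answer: 796699/1661246 ≈ 0.47958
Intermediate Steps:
O(Y) = 13/114 - Y/114 (O(Y) = (-13 + Y)/(-114) = (-13 + Y)*(-1/114) = 13/114 - Y/114)
(O(-47) + 41931)/(42948 + 44486) = ((13/114 - 1/114*(-47)) + 41931)/(42948 + 44486) = ((13/114 + 47/114) + 41931)/87434 = (10/19 + 41931)*(1/87434) = (796699/19)*(1/87434) = 796699/1661246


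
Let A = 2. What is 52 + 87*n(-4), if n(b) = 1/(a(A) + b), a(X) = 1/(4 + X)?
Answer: 674/23 ≈ 29.304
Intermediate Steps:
n(b) = 1/(⅙ + b) (n(b) = 1/(1/(4 + 2) + b) = 1/(1/6 + b) = 1/(⅙ + b))
52 + 87*n(-4) = 52 + 87*(6/(1 + 6*(-4))) = 52 + 87*(6/(1 - 24)) = 52 + 87*(6/(-23)) = 52 + 87*(6*(-1/23)) = 52 + 87*(-6/23) = 52 - 522/23 = 674/23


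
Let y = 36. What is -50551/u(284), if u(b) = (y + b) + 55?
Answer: -50551/375 ≈ -134.80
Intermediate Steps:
u(b) = 91 + b (u(b) = (36 + b) + 55 = 91 + b)
-50551/u(284) = -50551/(91 + 284) = -50551/375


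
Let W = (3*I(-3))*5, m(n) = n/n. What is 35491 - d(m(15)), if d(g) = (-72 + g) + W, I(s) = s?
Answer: 35607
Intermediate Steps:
m(n) = 1
W = -45 (W = (3*(-3))*5 = -9*5 = -45)
d(g) = -117 + g (d(g) = (-72 + g) - 45 = -117 + g)
35491 - d(m(15)) = 35491 - (-117 + 1) = 35491 - 1*(-116) = 35491 + 116 = 35607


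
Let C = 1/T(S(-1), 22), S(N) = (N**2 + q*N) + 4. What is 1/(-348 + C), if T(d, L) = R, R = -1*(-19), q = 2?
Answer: -19/6611 ≈ -0.0028740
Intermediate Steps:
R = 19
S(N) = 4 + N**2 + 2*N (S(N) = (N**2 + 2*N) + 4 = 4 + N**2 + 2*N)
T(d, L) = 19
C = 1/19 ≈ 0.052632
1/(-348 + C) = 1/(-348 + 1/19) = 1/(-6611/19) = -19/6611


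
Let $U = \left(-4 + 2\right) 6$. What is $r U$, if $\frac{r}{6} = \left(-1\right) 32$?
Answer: $2304$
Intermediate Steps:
$U = -12$ ($U = \left(-2\right) 6 = -12$)
$r = -192$ ($r = 6 \left(\left(-1\right) 32\right) = 6 \left(-32\right) = -192$)
$r U = \left(-192\right) \left(-12\right) = 2304$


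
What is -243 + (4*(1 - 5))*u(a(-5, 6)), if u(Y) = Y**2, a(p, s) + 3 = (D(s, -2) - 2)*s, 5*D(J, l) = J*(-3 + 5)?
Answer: -6219/25 ≈ -248.76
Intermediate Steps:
D(J, l) = 2*J/5 (D(J, l) = (J*(-3 + 5))/5 = (J*2)/5 = (2*J)/5 = 2*J/5)
a(p, s) = -3 + s*(-2 + 2*s/5) (a(p, s) = -3 + (2*s/5 - 2)*s = -3 + (-2 + 2*s/5)*s = -3 + s*(-2 + 2*s/5))
-243 + (4*(1 - 5))*u(a(-5, 6)) = -243 + (4*(1 - 5))*(-3 - 2*6 + (2/5)*6**2)**2 = -243 + (4*(-4))*(-3 - 12 + (2/5)*36)**2 = -243 - 16*(-3 - 12 + 72/5)**2 = -243 - 16*(-3/5)**2 = -243 - 16*9/25 = -243 - 144/25 = -6219/25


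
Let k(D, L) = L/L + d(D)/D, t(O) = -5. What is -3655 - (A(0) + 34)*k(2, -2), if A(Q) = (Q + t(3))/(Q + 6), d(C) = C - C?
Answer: -22129/6 ≈ -3688.2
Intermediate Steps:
d(C) = 0
A(Q) = (-5 + Q)/(6 + Q) (A(Q) = (Q - 5)/(Q + 6) = (-5 + Q)/(6 + Q))
k(D, L) = 1 (k(D, L) = L/L + 0/D = 1 + 0 = 1)
-3655 - (A(0) + 34)*k(2, -2) = -3655 - ((-5 + 0)/(6 + 0) + 34) = -3655 - (-5/6 + 34) = -3655 - 199/6 = -22129/6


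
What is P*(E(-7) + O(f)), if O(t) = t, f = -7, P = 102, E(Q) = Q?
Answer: -1428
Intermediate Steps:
P*(E(-7) + O(f)) = 102*(-7 - 7) = 102*(-14) = -1428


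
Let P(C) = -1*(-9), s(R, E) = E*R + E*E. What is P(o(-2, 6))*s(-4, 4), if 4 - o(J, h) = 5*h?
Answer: 0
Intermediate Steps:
o(J, h) = 4 - 5*h
s(R, E) = E² + E*R (s(R, E) = E*R + E² = E² + E*R)
P(C) = 9
P(o(-2, 6))*s(-4, 4) = 9*(4*(4 - 4)) = 9*(4*0) = 9*0 = 0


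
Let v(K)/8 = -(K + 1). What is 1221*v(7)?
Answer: -78144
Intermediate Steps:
v(K) = -8 - 8*K (v(K) = 8*(-(K + 1)) = 8*(-(1 + K)) = 8*(-1 - K) = -8 - 8*K)
1221*v(7) = 1221*(-8 - 8*7) = 1221*(-8 - 56) = 1221*(-64) = -78144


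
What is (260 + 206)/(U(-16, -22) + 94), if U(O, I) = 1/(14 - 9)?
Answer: 2330/471 ≈ 4.9469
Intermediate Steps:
U(O, I) = ⅕ (U(O, I) = 1/5 = ⅕)
(260 + 206)/(U(-16, -22) + 94) = (260 + 206)/(⅕ + 94) = 466/(471/5) = 466*(5/471) = 2330/471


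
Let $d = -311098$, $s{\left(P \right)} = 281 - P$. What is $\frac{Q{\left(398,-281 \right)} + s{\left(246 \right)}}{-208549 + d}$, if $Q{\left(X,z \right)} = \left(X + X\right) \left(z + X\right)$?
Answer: $- \frac{93167}{519647} \approx -0.17929$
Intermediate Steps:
$Q{\left(X,z \right)} = 2 X \left(X + z\right)$
$\frac{Q{\left(398,-281 \right)} + s{\left(246 \right)}}{-208549 + d} = \frac{2 \cdot 398 \left(398 - 281\right) + \left(281 - 246\right)}{-208549 - 311098} = \frac{2 \cdot 398 \cdot 117 + \left(281 - 246\right)}{-519647} = \left(93132 + 35\right) \left(- \frac{1}{519647}\right) = 93167 \left(- \frac{1}{519647}\right) = - \frac{93167}{519647}$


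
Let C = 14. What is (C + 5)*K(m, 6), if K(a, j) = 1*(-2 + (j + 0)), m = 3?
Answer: 76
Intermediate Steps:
K(a, j) = -2 + j (K(a, j) = 1*(-2 + j) = -2 + j)
(C + 5)*K(m, 6) = (14 + 5)*(-2 + 6) = 19*4 = 76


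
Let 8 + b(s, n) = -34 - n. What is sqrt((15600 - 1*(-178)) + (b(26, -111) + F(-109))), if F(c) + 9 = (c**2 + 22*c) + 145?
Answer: sqrt(25466) ≈ 159.58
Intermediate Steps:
b(s, n) = -42 - n (b(s, n) = -8 + (-34 - n) = -42 - n)
F(c) = 136 + c**2 + 22*c (F(c) = -9 + ((c**2 + 22*c) + 145) = -9 + (145 + c**2 + 22*c) = 136 + c**2 + 22*c)
sqrt((15600 - 1*(-178)) + (b(26, -111) + F(-109))) = sqrt((15600 - 1*(-178)) + ((-42 - 1*(-111)) + (136 + (-109)**2 + 22*(-109)))) = sqrt((15600 + 178) + ((-42 + 111) + (136 + 11881 - 2398))) = sqrt(15778 + (69 + 9619)) = sqrt(15778 + 9688) = sqrt(25466)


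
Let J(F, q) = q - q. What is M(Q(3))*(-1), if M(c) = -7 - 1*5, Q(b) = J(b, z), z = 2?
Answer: 12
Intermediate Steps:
J(F, q) = 0
Q(b) = 0
M(c) = -12 (M(c) = -7 - 5 = -12)
M(Q(3))*(-1) = -12*(-1) = 12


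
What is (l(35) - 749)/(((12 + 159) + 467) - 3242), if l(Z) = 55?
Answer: 347/1302 ≈ 0.26651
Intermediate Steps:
(l(35) - 749)/(((12 + 159) + 467) - 3242) = (55 - 749)/(((12 + 159) + 467) - 3242) = -694/((171 + 467) - 3242) = -694/(638 - 3242) = -694/(-2604) = -694*(-1/2604) = 347/1302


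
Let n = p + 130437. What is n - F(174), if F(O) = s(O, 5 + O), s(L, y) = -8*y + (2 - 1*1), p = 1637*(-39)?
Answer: 68025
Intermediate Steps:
p = -63843
s(L, y) = 1 - 8*y (s(L, y) = -8*y + (2 - 1) = -8*y + 1 = 1 - 8*y)
F(O) = -39 - 8*O (F(O) = 1 - 8*(5 + O) = 1 + (-40 - 8*O) = -39 - 8*O)
n = 66594 (n = -63843 + 130437 = 66594)
n - F(174) = 66594 - (-39 - 8*174) = 66594 - (-39 - 1392) = 66594 - 1*(-1431) = 66594 + 1431 = 68025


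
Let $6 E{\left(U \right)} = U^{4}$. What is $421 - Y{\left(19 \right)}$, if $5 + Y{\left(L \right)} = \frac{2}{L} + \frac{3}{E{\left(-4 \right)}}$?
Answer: $\frac{1035605}{2432} \approx 425.82$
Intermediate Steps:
$E{\left(U \right)} = \frac{U^{4}}{6}$
$Y{\left(L \right)} = - \frac{631}{128} + \frac{2}{L}$ ($Y{\left(L \right)} = -5 + \left(\frac{2}{L} + \frac{3}{\frac{1}{6} \left(-4\right)^{4}}\right) = -5 + \left(\frac{2}{L} + \frac{3}{\frac{1}{6} \cdot 256}\right) = -5 + \left(\frac{2}{L} + \frac{3}{\frac{128}{3}}\right) = -5 + \left(\frac{2}{L} + 3 \cdot \frac{3}{128}\right) = -5 + \left(\frac{2}{L} + \frac{9}{128}\right) = -5 + \left(\frac{9}{128} + \frac{2}{L}\right) = - \frac{631}{128} + \frac{2}{L}$)
$421 - Y{\left(19 \right)} = 421 - \left(- \frac{631}{128} + \frac{2}{19}\right) = 421 - - \frac{11733}{2432} = 421 + \frac{11733}{2432} = \frac{1035605}{2432}$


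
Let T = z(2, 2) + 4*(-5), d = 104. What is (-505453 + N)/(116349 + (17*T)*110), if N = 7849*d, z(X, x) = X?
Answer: 310843/82689 ≈ 3.7592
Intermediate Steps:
T = -18 (T = 2 + 4*(-5) = 2 - 20 = -18)
N = 816296 (N = 7849*104 = 816296)
(-505453 + N)/(116349 + (17*T)*110) = (-505453 + 816296)/(116349 + (17*(-18))*110) = 310843/(116349 - 306*110) = 310843/(116349 - 33660) = 310843/82689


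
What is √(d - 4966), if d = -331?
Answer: I*√5297 ≈ 72.781*I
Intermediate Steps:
√(d - 4966) = √(-331 - 4966) = √(-5297) = I*√5297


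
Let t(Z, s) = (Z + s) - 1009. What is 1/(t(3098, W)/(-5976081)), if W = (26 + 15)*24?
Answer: -5976081/3073 ≈ -1944.7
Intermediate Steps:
W = 984 (W = 41*24 = 984)
t(Z, s) = -1009 + Z + s
1/(t(3098, W)/(-5976081)) = 1/((-1009 + 3098 + 984)/(-5976081)) = 1/(3073*(-1/5976081)) = 1/(-3073/5976081) = -5976081/3073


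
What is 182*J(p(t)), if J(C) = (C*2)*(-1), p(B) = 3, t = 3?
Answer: -1092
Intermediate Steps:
J(C) = -2*C (J(C) = (2*C)*(-1) = -2*C)
182*J(p(t)) = 182*(-2*3) = 182*(-6) = -1092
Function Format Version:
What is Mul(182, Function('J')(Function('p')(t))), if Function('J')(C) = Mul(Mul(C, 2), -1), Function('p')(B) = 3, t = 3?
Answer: -1092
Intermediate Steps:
Function('J')(C) = Mul(-2, C) (Function('J')(C) = Mul(Mul(2, C), -1) = Mul(-2, C))
Mul(182, Function('J')(Function('p')(t))) = Mul(182, Mul(-2, 3)) = Mul(182, -6) = -1092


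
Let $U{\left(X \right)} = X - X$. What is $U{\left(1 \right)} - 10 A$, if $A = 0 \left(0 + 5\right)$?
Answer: $0$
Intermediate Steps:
$U{\left(X \right)} = 0$
$A = 0$ ($A = 0 \cdot 5 = 0$)
$U{\left(1 \right)} - 10 A = 0 - 0 = 0 + 0 = 0$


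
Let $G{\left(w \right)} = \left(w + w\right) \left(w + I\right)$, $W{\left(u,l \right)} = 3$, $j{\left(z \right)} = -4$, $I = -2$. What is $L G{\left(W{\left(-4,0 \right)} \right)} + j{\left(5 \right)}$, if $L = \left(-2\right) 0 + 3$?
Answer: $14$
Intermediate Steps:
$G{\left(w \right)} = 2 w \left(-2 + w\right)$ ($G{\left(w \right)} = \left(w + w\right) \left(w - 2\right) = 2 w \left(-2 + w\right)$)
$L = 3$ ($L = 0 + 3 = 3$)
$L G{\left(W{\left(-4,0 \right)} \right)} + j{\left(5 \right)} = 3 \cdot 2 \cdot 3 \left(-2 + 3\right) - 4 = 3 \cdot 2 \cdot 3 \cdot 1 - 4 = 3 \cdot 6 - 4 = 18 - 4 = 14$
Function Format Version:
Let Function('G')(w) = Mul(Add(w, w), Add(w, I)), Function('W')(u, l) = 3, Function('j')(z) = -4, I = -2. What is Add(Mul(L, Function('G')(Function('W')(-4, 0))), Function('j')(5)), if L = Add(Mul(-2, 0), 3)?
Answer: 14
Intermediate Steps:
Function('G')(w) = Mul(2, w, Add(-2, w)) (Function('G')(w) = Mul(Add(w, w), Add(w, -2)) = Mul(Mul(2, w), Add(-2, w)) = Mul(2, w, Add(-2, w)))
L = 3 (L = Add(0, 3) = 3)
Add(Mul(L, Function('G')(Function('W')(-4, 0))), Function('j')(5)) = Add(Mul(3, Mul(2, 3, Add(-2, 3))), -4) = Add(Mul(3, Mul(2, 3, 1)), -4) = Add(Mul(3, 6), -4) = Add(18, -4) = 14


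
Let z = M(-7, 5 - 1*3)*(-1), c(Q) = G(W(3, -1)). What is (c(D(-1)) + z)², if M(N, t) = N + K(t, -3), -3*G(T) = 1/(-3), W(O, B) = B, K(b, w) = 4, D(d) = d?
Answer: 784/81 ≈ 9.6790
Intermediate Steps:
G(T) = ⅑ (G(T) = -⅓/(-3) = -⅓*(-⅓) = ⅑)
c(Q) = ⅑
M(N, t) = 4 + N (M(N, t) = N + 4 = 4 + N)
z = 3 (z = (4 - 7)*(-1) = -3*(-1) = 3)
(c(D(-1)) + z)² = (⅑ + 3)² = (28/9)² = 784/81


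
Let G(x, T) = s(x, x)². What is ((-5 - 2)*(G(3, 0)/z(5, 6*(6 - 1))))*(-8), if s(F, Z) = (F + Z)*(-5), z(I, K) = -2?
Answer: -25200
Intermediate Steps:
s(F, Z) = -5*F - 5*Z
G(x, T) = 100*x² (G(x, T) = (-5*x - 5*x)² = (-10*x)² = 100*x²)
((-5 - 2)*(G(3, 0)/z(5, 6*(6 - 1))))*(-8) = ((-5 - 2)*((100*3²)/(-2)))*(-8) = -7*100*9*(-1)/2*(-8) = -6300*(-1)/2*(-8) = -7*(-450)*(-8) = 3150*(-8) = -25200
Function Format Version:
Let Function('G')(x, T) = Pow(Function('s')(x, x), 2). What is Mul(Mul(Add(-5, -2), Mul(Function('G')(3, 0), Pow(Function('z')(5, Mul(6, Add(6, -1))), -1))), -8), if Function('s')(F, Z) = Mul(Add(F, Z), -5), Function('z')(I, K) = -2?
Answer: -25200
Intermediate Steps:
Function('s')(F, Z) = Add(Mul(-5, F), Mul(-5, Z))
Function('G')(x, T) = Mul(100, Pow(x, 2)) (Function('G')(x, T) = Pow(Add(Mul(-5, x), Mul(-5, x)), 2) = Pow(Mul(-10, x), 2) = Mul(100, Pow(x, 2)))
Mul(Mul(Add(-5, -2), Mul(Function('G')(3, 0), Pow(Function('z')(5, Mul(6, Add(6, -1))), -1))), -8) = Mul(Mul(Add(-5, -2), Mul(Mul(100, Pow(3, 2)), Pow(-2, -1))), -8) = Mul(Mul(-7, Mul(Mul(100, 9), Rational(-1, 2))), -8) = Mul(Mul(-7, Mul(900, Rational(-1, 2))), -8) = Mul(Mul(-7, -450), -8) = Mul(3150, -8) = -25200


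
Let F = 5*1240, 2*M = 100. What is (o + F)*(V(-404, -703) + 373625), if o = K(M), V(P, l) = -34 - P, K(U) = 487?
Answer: 2500904565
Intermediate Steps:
M = 50 (M = (½)*100 = 50)
F = 6200
o = 487
(o + F)*(V(-404, -703) + 373625) = (487 + 6200)*((-34 - 1*(-404)) + 373625) = 6687*((-34 + 404) + 373625) = 6687*(370 + 373625) = 6687*373995 = 2500904565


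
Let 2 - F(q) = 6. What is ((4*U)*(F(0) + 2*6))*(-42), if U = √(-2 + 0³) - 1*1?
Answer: 1344 - 1344*I*√2 ≈ 1344.0 - 1900.7*I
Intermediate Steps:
F(q) = -4 (F(q) = 2 - 1*6 = 2 - 6 = -4)
U = -1 + I*√2 (U = √(-2 + 0) - 1 = √(-2) - 1 = I*√2 - 1 = -1 + I*√2 ≈ -1.0 + 1.4142*I)
((4*U)*(F(0) + 2*6))*(-42) = ((4*(-1 + I*√2))*(-4 + 2*6))*(-42) = ((-4 + 4*I*√2)*(-4 + 12))*(-42) = ((-4 + 4*I*√2)*8)*(-42) = (-32 + 32*I*√2)*(-42) = 1344 - 1344*I*√2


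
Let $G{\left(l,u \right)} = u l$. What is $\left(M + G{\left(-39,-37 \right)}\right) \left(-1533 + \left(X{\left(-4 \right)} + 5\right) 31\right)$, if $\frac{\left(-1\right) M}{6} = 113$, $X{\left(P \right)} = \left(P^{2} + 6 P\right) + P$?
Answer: $-1338750$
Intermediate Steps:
$G{\left(l,u \right)} = l u$
$X{\left(P \right)} = P^{2} + 7 P$
$M = -678$ ($M = \left(-6\right) 113 = -678$)
$\left(M + G{\left(-39,-37 \right)}\right) \left(-1533 + \left(X{\left(-4 \right)} + 5\right) 31\right) = \left(-678 - -1443\right) \left(-1533 + \left(- 4 \left(7 - 4\right) + 5\right) 31\right) = \left(-678 + 1443\right) \left(-1533 + \left(\left(-4\right) 3 + 5\right) 31\right) = 765 \left(-1533 + \left(-12 + 5\right) 31\right) = 765 \left(-1533 - 217\right) = 765 \left(-1750\right) = -1338750$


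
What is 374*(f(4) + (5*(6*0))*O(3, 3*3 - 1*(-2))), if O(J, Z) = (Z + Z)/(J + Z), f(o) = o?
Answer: 1496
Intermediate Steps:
O(J, Z) = 2*Z/(J + Z) (O(J, Z) = (2*Z)/(J + Z) = 2*Z/(J + Z))
374*(f(4) + (5*(6*0))*O(3, 3*3 - 1*(-2))) = 374*(4 + (5*(6*0))*(2*(3*3 - 1*(-2))/(3 + (3*3 - 1*(-2))))) = 374*(4 + (5*0)*(2*(9 + 2)/(3 + (9 + 2)))) = 374*(4 + 0*(2*11/(3 + 11))) = 374*(4 + 0*(2*11/14)) = 374*(4 + 0*(2*11*(1/14))) = 374*(4 + 0*(11/7)) = 374*(4 + 0) = 374*4 = 1496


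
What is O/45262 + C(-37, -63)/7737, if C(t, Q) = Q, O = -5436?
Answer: -7484973/58365349 ≈ -0.12824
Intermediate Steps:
O/45262 + C(-37, -63)/7737 = -5436/45262 - 63/7737 = -5436*1/45262 - 63*1/7737 = -2718/22631 - 21/2579 = -7484973/58365349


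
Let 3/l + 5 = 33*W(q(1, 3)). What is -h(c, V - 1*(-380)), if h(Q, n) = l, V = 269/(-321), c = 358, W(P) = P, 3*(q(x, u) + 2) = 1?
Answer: 1/20 ≈ 0.050000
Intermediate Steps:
q(x, u) = -5/3 (q(x, u) = -2 + (⅓)*1 = -2 + ⅓ = -5/3)
V = -269/321 (V = 269*(-1/321) = -269/321 ≈ -0.83801)
l = -1/20 (l = 3/(-5 + 33*(-5/3)) = 3/(-5 - 55) = 3/(-60) = 3*(-1/60) = -1/20 ≈ -0.050000)
h(Q, n) = -1/20
-h(c, V - 1*(-380)) = -1*(-1/20) = 1/20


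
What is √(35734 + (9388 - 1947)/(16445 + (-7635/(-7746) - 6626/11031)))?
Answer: 2*√1960006339437828207466936918/468398146253 ≈ 189.04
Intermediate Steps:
√(35734 + (9388 - 1947)/(16445 + (-7635/(-7746) - 6626/11031))) = √(35734 + 7441/(16445 + (-7635*(-1/7746) - 6626*1/11031))) = √(35734 + 7441/(16445 + (2545/2582 - 6626/11031))) = √(35734 + 7441/(16445 + 10965563/28482042)) = √(35734 + 7441/(468398146253/28482042)) = √(35734 + 7441*(28482042/468398146253)) = √(35734 + 211934874522/468398146253) = √(16737951293079224/468398146253) = 2*√1960006339437828207466936918/468398146253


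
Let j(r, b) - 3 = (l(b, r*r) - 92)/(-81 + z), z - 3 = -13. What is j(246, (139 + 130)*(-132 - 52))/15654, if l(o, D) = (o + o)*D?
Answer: 5990600237/1424514 ≈ 4205.4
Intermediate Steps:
z = -10 (z = 3 - 13 = -10)
l(o, D) = 2*D*o (l(o, D) = (2*o)*D = 2*D*o)
j(r, b) = 365/91 - 2*b*r**2/91 (j(r, b) = 3 + (2*(r*r)*b - 92)/(-81 - 10) = 3 + (2*r**2*b - 92)/(-91) = 3 + (2*b*r**2 - 92)*(-1/91) = 3 + (-92 + 2*b*r**2)*(-1/91) = 3 + (92/91 - 2*b*r**2/91) = 365/91 - 2*b*r**2/91)
j(246, (139 + 130)*(-132 - 52))/15654 = (365/91 - 2/91*(139 + 130)*(-132 - 52)*246**2)/15654 = (365/91 - 2/91*269*(-184)*60516)*(1/15654) = (365/91 - 2/91*(-49496)*60516)*(1/15654) = (365/91 + 5990599872/91)*(1/15654) = (5990600237/91)*(1/15654) = 5990600237/1424514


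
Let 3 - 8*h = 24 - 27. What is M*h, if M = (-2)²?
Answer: 3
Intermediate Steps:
M = 4
h = ¾ (h = 3/8 - (24 - 27)/8 = 3/8 - ⅛*(-3) = 3/8 + 3/8 = ¾ ≈ 0.75000)
M*h = 4*(¾) = 3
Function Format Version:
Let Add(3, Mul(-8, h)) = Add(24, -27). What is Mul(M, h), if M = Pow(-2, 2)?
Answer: 3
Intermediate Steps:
M = 4
h = Rational(3, 4) (h = Add(Rational(3, 8), Mul(Rational(-1, 8), Add(24, -27))) = Add(Rational(3, 8), Mul(Rational(-1, 8), -3)) = Add(Rational(3, 8), Rational(3, 8)) = Rational(3, 4) ≈ 0.75000)
Mul(M, h) = Mul(4, Rational(3, 4)) = 3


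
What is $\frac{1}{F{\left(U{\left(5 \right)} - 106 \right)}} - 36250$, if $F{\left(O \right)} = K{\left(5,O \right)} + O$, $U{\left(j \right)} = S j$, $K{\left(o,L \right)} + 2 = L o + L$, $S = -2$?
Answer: $- \frac{29507501}{814} \approx -36250.0$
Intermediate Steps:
$K{\left(o,L \right)} = -2 + L + L o$ ($K{\left(o,L \right)} = -2 + \left(L o + L\right) = -2 + \left(L + L o\right) = -2 + L + L o$)
$U{\left(j \right)} = - 2 j$
$F{\left(O \right)} = -2 + 7 O$ ($F{\left(O \right)} = \left(-2 + O + O 5\right) + O = \left(-2 + O + 5 O\right) + O = \left(-2 + 6 O\right) + O = -2 + 7 O$)
$\frac{1}{F{\left(U{\left(5 \right)} - 106 \right)}} - 36250 = \frac{1}{-2 + 7 \left(\left(-2\right) 5 - 106\right)} - 36250 = \frac{1}{-2 + 7 \left(-10 - 106\right)} - 36250 = \frac{1}{-2 + 7 \left(-116\right)} - 36250 = \frac{1}{-2 - 812} - 36250 = \frac{1}{-814} - 36250 = - \frac{1}{814} - 36250 = - \frac{29507501}{814}$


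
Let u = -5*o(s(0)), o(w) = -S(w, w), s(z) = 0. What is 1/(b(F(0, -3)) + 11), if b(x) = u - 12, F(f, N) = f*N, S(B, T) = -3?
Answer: -1/16 ≈ -0.062500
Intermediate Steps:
F(f, N) = N*f
o(w) = 3 (o(w) = -1*(-3) = 3)
u = -15 (u = -5*3 = -15)
b(x) = -27 (b(x) = -15 - 12 = -27)
1/(b(F(0, -3)) + 11) = 1/(-27 + 11) = 1/(-16) = -1/16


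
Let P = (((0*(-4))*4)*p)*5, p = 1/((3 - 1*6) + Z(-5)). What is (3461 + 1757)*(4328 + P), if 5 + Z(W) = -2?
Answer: 22583504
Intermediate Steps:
Z(W) = -7 (Z(W) = -5 - 2 = -7)
p = -1/10 (p = 1/((3 - 1*6) - 7) = 1/((3 - 6) - 7) = 1/(-3 - 7) = 1/(-10) = -1/10 ≈ -0.10000)
P = 0 (P = (((0*(-4))*4)*(-1/10))*5 = ((0*4)*(-1/10))*5 = (0*(-1/10))*5 = 0*5 = 0)
(3461 + 1757)*(4328 + P) = (3461 + 1757)*(4328 + 0) = 5218*4328 = 22583504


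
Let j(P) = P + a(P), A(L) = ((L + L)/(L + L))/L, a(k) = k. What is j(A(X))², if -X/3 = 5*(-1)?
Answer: 4/225 ≈ 0.017778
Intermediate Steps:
X = 15 (X = -15*(-1) = -3*(-5) = 15)
A(L) = 1/L (A(L) = ((2*L)/((2*L)))/L = ((2*L)*(1/(2*L)))/L = 1/L)
j(P) = 2*P (j(P) = P + P = 2*P)
j(A(X))² = (2/15)² = 4/225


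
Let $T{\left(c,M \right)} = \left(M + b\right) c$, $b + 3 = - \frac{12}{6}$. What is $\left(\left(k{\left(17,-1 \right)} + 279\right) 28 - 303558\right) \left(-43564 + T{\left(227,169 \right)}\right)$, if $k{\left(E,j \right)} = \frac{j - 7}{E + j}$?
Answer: $1873935360$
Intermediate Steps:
$k{\left(E,j \right)} = \frac{-7 + j}{E + j}$
$b = -5$ ($b = -3 - \frac{12}{6} = -3 - 2 = -5$)
$T{\left(c,M \right)} = c \left(-5 + M\right)$ ($T{\left(c,M \right)} = \left(M - 5\right) c = \left(-5 + M\right) c = c \left(-5 + M\right)$)
$\left(\left(k{\left(17,-1 \right)} + 279\right) 28 - 303558\right) \left(-43564 + T{\left(227,169 \right)}\right) = \left(\left(\frac{-7 - 1}{17 - 1} + 279\right) 28 - 303558\right) \left(-43564 + 227 \left(-5 + 169\right)\right) = \left(\left(\frac{1}{16} \left(-8\right) + 279\right) 28 - 303558\right) \left(-43564 + 227 \cdot 164\right) = \left(\left(\frac{1}{16} \left(-8\right) + 279\right) 28 - 303558\right) \left(-43564 + 37228\right) = \left(\left(- \frac{1}{2} + 279\right) 28 - 303558\right) \left(-6336\right) = \left(\frac{557}{2} \cdot 28 - 303558\right) \left(-6336\right) = \left(7798 - 303558\right) \left(-6336\right) = \left(-295760\right) \left(-6336\right) = 1873935360$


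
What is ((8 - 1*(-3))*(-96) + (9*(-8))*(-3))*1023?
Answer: -859320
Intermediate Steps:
((8 - 1*(-3))*(-96) + (9*(-8))*(-3))*1023 = ((8 + 3)*(-96) - 72*(-3))*1023 = (11*(-96) + 216)*1023 = (-1056 + 216)*1023 = -840*1023 = -859320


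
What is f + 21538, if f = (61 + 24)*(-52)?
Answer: 17118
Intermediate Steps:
f = -4420 (f = 85*(-52) = -4420)
f + 21538 = -4420 + 21538 = 17118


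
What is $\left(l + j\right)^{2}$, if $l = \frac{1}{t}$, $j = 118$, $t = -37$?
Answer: $\frac{19053225}{1369} \approx 13918.0$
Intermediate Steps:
$l = - \frac{1}{37}$ ($l = \frac{1}{-37} = - \frac{1}{37} \approx -0.027027$)
$\left(l + j\right)^{2} = \left(- \frac{1}{37} + 118\right)^{2} = \left(\frac{4365}{37}\right)^{2} = \frac{19053225}{1369}$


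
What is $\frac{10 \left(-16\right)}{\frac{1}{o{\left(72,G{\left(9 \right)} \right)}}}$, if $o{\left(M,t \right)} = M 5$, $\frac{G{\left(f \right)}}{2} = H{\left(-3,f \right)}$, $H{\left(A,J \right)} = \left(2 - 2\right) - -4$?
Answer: $-57600$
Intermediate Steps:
$H{\left(A,J \right)} = 4$ ($H{\left(A,J \right)} = 0 + 4 = 4$)
$G{\left(f \right)} = 8$ ($G{\left(f \right)} = 2 \cdot 4 = 8$)
$o{\left(M,t \right)} = 5 M$
$\frac{10 \left(-16\right)}{\frac{1}{o{\left(72,G{\left(9 \right)} \right)}}} = \frac{10 \left(-16\right)}{\frac{1}{5 \cdot 72}} = - \frac{160}{\frac{1}{360}} = - 160 \frac{1}{\frac{1}{360}} = \left(-160\right) 360 = -57600$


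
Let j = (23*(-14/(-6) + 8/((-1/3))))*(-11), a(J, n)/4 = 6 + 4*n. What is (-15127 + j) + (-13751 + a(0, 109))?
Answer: -64885/3 ≈ -21628.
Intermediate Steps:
a(J, n) = 24 + 16*n (a(J, n) = 4*(6 + 4*n) = 24 + 16*n)
j = 16445/3 (j = (23*(-14*(-⅙) + 8/((-1*⅓))))*(-11) = (23*(7/3 + 8/(-⅓)))*(-11) = (23*(7/3 + 8*(-3)))*(-11) = (23*(7/3 - 24))*(-11) = (23*(-65/3))*(-11) = -1495/3*(-11) = 16445/3 ≈ 5481.7)
(-15127 + j) + (-13751 + a(0, 109)) = (-15127 + 16445/3) + (-13751 + (24 + 16*109)) = -28936/3 + (-13751 + (24 + 1744)) = -28936/3 + (-13751 + 1768) = -28936/3 - 11983 = -64885/3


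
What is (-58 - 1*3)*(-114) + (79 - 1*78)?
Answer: 6955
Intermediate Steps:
(-58 - 1*3)*(-114) + (79 - 1*78) = (-58 - 3)*(-114) + (79 - 78) = -61*(-114) + 1 = 6954 + 1 = 6955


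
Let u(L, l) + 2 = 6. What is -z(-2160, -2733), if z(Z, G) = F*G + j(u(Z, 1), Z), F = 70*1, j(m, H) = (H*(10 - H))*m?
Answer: 18940110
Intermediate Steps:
u(L, l) = 4 (u(L, l) = -2 + 6 = 4)
j(m, H) = H*m*(10 - H)
F = 70
z(Z, G) = 70*G + 4*Z*(10 - Z) (z(Z, G) = 70*G + Z*4*(10 - Z) = 70*G + 4*Z*(10 - Z))
-z(-2160, -2733) = -(70*(-2733) - 4*(-2160)*(-10 - 2160)) = -(-191310 - 4*(-2160)*(-2170)) = -(-191310 - 18748800) = -1*(-18940110) = 18940110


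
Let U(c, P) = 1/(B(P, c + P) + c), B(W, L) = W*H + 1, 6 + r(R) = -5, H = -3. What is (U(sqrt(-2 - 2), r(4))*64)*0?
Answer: 0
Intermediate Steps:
r(R) = -11 (r(R) = -6 - 5 = -11)
B(W, L) = 1 - 3*W (B(W, L) = W*(-3) + 1 = -3*W + 1 = 1 - 3*W)
U(c, P) = 1/(1 + c - 3*P) (U(c, P) = 1/((1 - 3*P) + c) = 1/(1 + c - 3*P))
(U(sqrt(-2 - 2), r(4))*64)*0 = (64/(1 + sqrt(-2 - 2) - 3*(-11)))*0 = (64/(1 + sqrt(-4) + 33))*0 = (64/(1 + 2*I + 33))*0 = (64/(34 + 2*I))*0 = (((34 - 2*I)/1160)*64)*0 = (8*(34 - 2*I)/145)*0 = 0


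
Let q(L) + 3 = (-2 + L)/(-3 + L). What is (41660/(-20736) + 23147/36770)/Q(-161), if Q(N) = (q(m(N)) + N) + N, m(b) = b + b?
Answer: 8546378815/2007202171968 ≈ 0.0042579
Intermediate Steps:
m(b) = 2*b
q(L) = -3 + (-2 + L)/(-3 + L)
Q(N) = 2*N + (7 - 4*N)/(-3 + 2*N) (Q(N) = ((7 - 4*N)/(-3 + 2*N) + N) + N = (N + (7 - 4*N)/(-3 + 2*N)) + N = 2*N + (7 - 4*N)/(-3 + 2*N))
(41660/(-20736) + 23147/36770)/Q(-161) = (41660/(-20736) + 23147/36770)/(((7 - 10*(-161) + 4*(-161)²)/(-3 + 2*(-161)))) = (41660*(-1/20736) + 23147*(1/36770))/(((7 + 1610 + 4*25921)/(-3 - 322))) = (-10415/5184 + 23147/36770)/(((7 + 1610 + 103684)/(-325))) = -131482751/(95307840*((-1/325*105301))) = -131482751/(95307840*(-105301/325)) = -131482751/95307840*(-325/105301) = 8546378815/2007202171968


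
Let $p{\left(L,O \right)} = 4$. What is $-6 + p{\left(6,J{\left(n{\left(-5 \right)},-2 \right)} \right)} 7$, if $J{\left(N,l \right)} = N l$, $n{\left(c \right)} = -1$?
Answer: $22$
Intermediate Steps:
$-6 + p{\left(6,J{\left(n{\left(-5 \right)},-2 \right)} \right)} 7 = -6 + 4 \cdot 7 = -6 + 28 = 22$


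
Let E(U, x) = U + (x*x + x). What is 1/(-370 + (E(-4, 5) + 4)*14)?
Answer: 1/50 ≈ 0.020000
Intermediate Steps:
E(U, x) = U + x + x**2 (E(U, x) = U + (x**2 + x) = U + (x + x**2) = U + x + x**2)
1/(-370 + (E(-4, 5) + 4)*14) = 1/(-370 + ((-4 + 5 + 5**2) + 4)*14) = 1/(-370 + ((-4 + 5 + 25) + 4)*14) = 1/(-370 + (26 + 4)*14) = 1/(-370 + 30*14) = 1/(-370 + 420) = 1/50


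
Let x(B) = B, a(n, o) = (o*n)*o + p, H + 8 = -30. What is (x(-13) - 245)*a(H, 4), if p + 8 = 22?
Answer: 153252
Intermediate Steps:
H = -38 (H = -8 - 30 = -38)
p = 14 (p = -8 + 22 = 14)
a(n, o) = 14 + n*o**2 (a(n, o) = (o*n)*o + 14 = (n*o)*o + 14 = n*o**2 + 14 = 14 + n*o**2)
(x(-13) - 245)*a(H, 4) = (-13 - 245)*(14 - 38*4**2) = -258*(14 - 38*16) = -258*(14 - 608) = -258*(-594) = 153252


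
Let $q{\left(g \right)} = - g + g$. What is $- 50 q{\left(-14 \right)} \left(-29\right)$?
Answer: $0$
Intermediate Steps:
$q{\left(g \right)} = 0$
$- 50 q{\left(-14 \right)} \left(-29\right) = \left(-50\right) 0 \left(-29\right) = 0 \left(-29\right) = 0$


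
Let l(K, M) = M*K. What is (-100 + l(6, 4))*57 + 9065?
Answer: 4733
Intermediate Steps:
l(K, M) = K*M
(-100 + l(6, 4))*57 + 9065 = (-100 + 6*4)*57 + 9065 = (-100 + 24)*57 + 9065 = -76*57 + 9065 = -4332 + 9065 = 4733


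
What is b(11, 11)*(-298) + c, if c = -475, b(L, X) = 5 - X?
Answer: 1313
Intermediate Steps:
b(11, 11)*(-298) + c = (5 - 1*11)*(-298) - 475 = (5 - 11)*(-298) - 475 = -6*(-298) - 475 = 1788 - 475 = 1313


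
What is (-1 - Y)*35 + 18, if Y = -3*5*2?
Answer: 1033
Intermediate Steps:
Y = -30 (Y = -15*2 = -30)
(-1 - Y)*35 + 18 = (-1 - 1*(-30))*35 + 18 = (-1 + 30)*35 + 18 = 29*35 + 18 = 1015 + 18 = 1033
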